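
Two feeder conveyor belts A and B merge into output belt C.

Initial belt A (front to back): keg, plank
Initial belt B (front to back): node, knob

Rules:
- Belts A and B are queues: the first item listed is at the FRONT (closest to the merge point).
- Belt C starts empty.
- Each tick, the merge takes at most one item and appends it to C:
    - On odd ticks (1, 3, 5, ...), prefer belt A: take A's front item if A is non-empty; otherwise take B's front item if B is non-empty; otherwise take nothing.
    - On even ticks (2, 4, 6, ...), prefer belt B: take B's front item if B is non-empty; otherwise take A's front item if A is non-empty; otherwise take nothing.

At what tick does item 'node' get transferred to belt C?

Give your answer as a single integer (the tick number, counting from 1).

Answer: 2

Derivation:
Tick 1: prefer A, take keg from A; A=[plank] B=[node,knob] C=[keg]
Tick 2: prefer B, take node from B; A=[plank] B=[knob] C=[keg,node]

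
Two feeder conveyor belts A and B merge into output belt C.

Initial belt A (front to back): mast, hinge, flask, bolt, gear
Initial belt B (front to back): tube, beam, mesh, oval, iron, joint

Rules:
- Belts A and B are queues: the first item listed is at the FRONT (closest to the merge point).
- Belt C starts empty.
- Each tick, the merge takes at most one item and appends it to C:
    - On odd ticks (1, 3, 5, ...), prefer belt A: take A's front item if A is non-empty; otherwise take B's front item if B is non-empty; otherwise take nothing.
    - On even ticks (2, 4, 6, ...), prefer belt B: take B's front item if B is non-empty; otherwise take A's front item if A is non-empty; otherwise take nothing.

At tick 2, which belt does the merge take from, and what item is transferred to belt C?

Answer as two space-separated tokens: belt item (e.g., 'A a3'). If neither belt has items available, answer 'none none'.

Answer: B tube

Derivation:
Tick 1: prefer A, take mast from A; A=[hinge,flask,bolt,gear] B=[tube,beam,mesh,oval,iron,joint] C=[mast]
Tick 2: prefer B, take tube from B; A=[hinge,flask,bolt,gear] B=[beam,mesh,oval,iron,joint] C=[mast,tube]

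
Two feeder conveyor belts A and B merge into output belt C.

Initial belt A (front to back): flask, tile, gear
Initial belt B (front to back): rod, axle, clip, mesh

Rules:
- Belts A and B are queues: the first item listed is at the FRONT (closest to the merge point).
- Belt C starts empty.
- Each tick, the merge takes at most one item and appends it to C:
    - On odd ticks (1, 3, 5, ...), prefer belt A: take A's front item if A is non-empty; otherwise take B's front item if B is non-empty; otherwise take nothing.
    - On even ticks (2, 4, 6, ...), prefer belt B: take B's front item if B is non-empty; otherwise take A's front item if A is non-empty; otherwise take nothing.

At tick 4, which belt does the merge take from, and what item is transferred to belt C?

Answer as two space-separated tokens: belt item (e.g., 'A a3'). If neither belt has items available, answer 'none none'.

Answer: B axle

Derivation:
Tick 1: prefer A, take flask from A; A=[tile,gear] B=[rod,axle,clip,mesh] C=[flask]
Tick 2: prefer B, take rod from B; A=[tile,gear] B=[axle,clip,mesh] C=[flask,rod]
Tick 3: prefer A, take tile from A; A=[gear] B=[axle,clip,mesh] C=[flask,rod,tile]
Tick 4: prefer B, take axle from B; A=[gear] B=[clip,mesh] C=[flask,rod,tile,axle]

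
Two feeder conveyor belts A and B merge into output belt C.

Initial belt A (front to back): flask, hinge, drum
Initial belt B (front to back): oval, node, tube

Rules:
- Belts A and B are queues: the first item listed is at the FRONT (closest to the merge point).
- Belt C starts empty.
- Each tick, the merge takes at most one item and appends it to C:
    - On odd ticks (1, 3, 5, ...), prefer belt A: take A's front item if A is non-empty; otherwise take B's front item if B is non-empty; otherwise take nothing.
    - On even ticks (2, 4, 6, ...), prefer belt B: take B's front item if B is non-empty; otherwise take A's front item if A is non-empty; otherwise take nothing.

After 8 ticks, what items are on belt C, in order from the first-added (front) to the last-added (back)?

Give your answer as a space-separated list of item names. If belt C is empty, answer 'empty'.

Answer: flask oval hinge node drum tube

Derivation:
Tick 1: prefer A, take flask from A; A=[hinge,drum] B=[oval,node,tube] C=[flask]
Tick 2: prefer B, take oval from B; A=[hinge,drum] B=[node,tube] C=[flask,oval]
Tick 3: prefer A, take hinge from A; A=[drum] B=[node,tube] C=[flask,oval,hinge]
Tick 4: prefer B, take node from B; A=[drum] B=[tube] C=[flask,oval,hinge,node]
Tick 5: prefer A, take drum from A; A=[-] B=[tube] C=[flask,oval,hinge,node,drum]
Tick 6: prefer B, take tube from B; A=[-] B=[-] C=[flask,oval,hinge,node,drum,tube]
Tick 7: prefer A, both empty, nothing taken; A=[-] B=[-] C=[flask,oval,hinge,node,drum,tube]
Tick 8: prefer B, both empty, nothing taken; A=[-] B=[-] C=[flask,oval,hinge,node,drum,tube]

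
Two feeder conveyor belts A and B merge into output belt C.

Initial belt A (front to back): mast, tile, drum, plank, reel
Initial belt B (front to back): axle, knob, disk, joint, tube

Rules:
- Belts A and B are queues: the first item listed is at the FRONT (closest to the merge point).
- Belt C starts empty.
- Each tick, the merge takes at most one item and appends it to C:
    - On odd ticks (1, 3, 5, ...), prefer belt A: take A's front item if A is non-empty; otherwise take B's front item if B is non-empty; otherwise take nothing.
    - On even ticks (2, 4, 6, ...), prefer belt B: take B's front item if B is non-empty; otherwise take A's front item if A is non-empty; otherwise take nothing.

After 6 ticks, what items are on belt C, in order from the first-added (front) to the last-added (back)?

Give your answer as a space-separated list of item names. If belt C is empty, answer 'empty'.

Tick 1: prefer A, take mast from A; A=[tile,drum,plank,reel] B=[axle,knob,disk,joint,tube] C=[mast]
Tick 2: prefer B, take axle from B; A=[tile,drum,plank,reel] B=[knob,disk,joint,tube] C=[mast,axle]
Tick 3: prefer A, take tile from A; A=[drum,plank,reel] B=[knob,disk,joint,tube] C=[mast,axle,tile]
Tick 4: prefer B, take knob from B; A=[drum,plank,reel] B=[disk,joint,tube] C=[mast,axle,tile,knob]
Tick 5: prefer A, take drum from A; A=[plank,reel] B=[disk,joint,tube] C=[mast,axle,tile,knob,drum]
Tick 6: prefer B, take disk from B; A=[plank,reel] B=[joint,tube] C=[mast,axle,tile,knob,drum,disk]

Answer: mast axle tile knob drum disk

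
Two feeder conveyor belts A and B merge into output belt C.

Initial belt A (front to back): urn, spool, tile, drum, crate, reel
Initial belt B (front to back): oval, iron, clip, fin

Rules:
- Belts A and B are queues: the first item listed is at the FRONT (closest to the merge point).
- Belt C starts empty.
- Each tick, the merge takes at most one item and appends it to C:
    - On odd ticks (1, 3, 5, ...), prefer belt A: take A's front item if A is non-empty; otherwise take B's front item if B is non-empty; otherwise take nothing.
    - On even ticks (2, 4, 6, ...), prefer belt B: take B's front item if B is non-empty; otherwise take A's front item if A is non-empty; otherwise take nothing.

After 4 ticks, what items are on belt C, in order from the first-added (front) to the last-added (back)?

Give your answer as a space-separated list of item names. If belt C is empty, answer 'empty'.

Answer: urn oval spool iron

Derivation:
Tick 1: prefer A, take urn from A; A=[spool,tile,drum,crate,reel] B=[oval,iron,clip,fin] C=[urn]
Tick 2: prefer B, take oval from B; A=[spool,tile,drum,crate,reel] B=[iron,clip,fin] C=[urn,oval]
Tick 3: prefer A, take spool from A; A=[tile,drum,crate,reel] B=[iron,clip,fin] C=[urn,oval,spool]
Tick 4: prefer B, take iron from B; A=[tile,drum,crate,reel] B=[clip,fin] C=[urn,oval,spool,iron]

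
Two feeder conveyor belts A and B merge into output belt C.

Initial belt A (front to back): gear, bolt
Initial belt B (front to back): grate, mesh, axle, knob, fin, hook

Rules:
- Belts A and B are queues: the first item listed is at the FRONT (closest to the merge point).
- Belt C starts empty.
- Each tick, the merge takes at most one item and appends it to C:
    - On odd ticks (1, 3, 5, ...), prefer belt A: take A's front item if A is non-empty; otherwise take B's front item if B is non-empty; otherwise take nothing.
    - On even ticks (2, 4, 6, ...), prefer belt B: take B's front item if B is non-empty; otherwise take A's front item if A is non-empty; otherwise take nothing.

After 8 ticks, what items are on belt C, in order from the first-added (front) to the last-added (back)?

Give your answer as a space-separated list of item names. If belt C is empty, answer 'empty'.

Answer: gear grate bolt mesh axle knob fin hook

Derivation:
Tick 1: prefer A, take gear from A; A=[bolt] B=[grate,mesh,axle,knob,fin,hook] C=[gear]
Tick 2: prefer B, take grate from B; A=[bolt] B=[mesh,axle,knob,fin,hook] C=[gear,grate]
Tick 3: prefer A, take bolt from A; A=[-] B=[mesh,axle,knob,fin,hook] C=[gear,grate,bolt]
Tick 4: prefer B, take mesh from B; A=[-] B=[axle,knob,fin,hook] C=[gear,grate,bolt,mesh]
Tick 5: prefer A, take axle from B; A=[-] B=[knob,fin,hook] C=[gear,grate,bolt,mesh,axle]
Tick 6: prefer B, take knob from B; A=[-] B=[fin,hook] C=[gear,grate,bolt,mesh,axle,knob]
Tick 7: prefer A, take fin from B; A=[-] B=[hook] C=[gear,grate,bolt,mesh,axle,knob,fin]
Tick 8: prefer B, take hook from B; A=[-] B=[-] C=[gear,grate,bolt,mesh,axle,knob,fin,hook]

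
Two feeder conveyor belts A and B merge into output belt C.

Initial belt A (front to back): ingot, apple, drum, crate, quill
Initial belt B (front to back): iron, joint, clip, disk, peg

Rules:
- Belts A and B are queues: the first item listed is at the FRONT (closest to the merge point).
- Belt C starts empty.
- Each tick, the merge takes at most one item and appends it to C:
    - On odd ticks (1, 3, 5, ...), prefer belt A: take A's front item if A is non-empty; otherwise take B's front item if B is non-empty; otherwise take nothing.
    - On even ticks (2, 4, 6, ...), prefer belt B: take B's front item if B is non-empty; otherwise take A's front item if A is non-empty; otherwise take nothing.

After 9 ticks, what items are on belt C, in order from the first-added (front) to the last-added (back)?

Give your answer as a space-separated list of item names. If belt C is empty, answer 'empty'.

Answer: ingot iron apple joint drum clip crate disk quill

Derivation:
Tick 1: prefer A, take ingot from A; A=[apple,drum,crate,quill] B=[iron,joint,clip,disk,peg] C=[ingot]
Tick 2: prefer B, take iron from B; A=[apple,drum,crate,quill] B=[joint,clip,disk,peg] C=[ingot,iron]
Tick 3: prefer A, take apple from A; A=[drum,crate,quill] B=[joint,clip,disk,peg] C=[ingot,iron,apple]
Tick 4: prefer B, take joint from B; A=[drum,crate,quill] B=[clip,disk,peg] C=[ingot,iron,apple,joint]
Tick 5: prefer A, take drum from A; A=[crate,quill] B=[clip,disk,peg] C=[ingot,iron,apple,joint,drum]
Tick 6: prefer B, take clip from B; A=[crate,quill] B=[disk,peg] C=[ingot,iron,apple,joint,drum,clip]
Tick 7: prefer A, take crate from A; A=[quill] B=[disk,peg] C=[ingot,iron,apple,joint,drum,clip,crate]
Tick 8: prefer B, take disk from B; A=[quill] B=[peg] C=[ingot,iron,apple,joint,drum,clip,crate,disk]
Tick 9: prefer A, take quill from A; A=[-] B=[peg] C=[ingot,iron,apple,joint,drum,clip,crate,disk,quill]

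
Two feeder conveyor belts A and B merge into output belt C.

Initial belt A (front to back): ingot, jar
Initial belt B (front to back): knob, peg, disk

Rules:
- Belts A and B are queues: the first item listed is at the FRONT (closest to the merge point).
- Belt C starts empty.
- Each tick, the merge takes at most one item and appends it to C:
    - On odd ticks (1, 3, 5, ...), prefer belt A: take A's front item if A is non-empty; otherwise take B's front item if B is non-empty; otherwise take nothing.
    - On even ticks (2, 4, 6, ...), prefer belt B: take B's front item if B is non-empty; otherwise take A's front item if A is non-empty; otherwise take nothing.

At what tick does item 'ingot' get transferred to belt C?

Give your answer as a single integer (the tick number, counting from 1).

Tick 1: prefer A, take ingot from A; A=[jar] B=[knob,peg,disk] C=[ingot]

Answer: 1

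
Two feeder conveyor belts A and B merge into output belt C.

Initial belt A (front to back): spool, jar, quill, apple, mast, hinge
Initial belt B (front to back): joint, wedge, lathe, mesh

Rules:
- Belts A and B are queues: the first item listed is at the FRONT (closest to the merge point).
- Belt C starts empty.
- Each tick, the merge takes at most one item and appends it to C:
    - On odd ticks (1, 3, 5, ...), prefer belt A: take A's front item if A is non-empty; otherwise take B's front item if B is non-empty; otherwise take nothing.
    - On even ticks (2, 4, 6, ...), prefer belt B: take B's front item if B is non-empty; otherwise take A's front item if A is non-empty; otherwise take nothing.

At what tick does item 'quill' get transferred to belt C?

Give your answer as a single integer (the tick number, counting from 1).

Answer: 5

Derivation:
Tick 1: prefer A, take spool from A; A=[jar,quill,apple,mast,hinge] B=[joint,wedge,lathe,mesh] C=[spool]
Tick 2: prefer B, take joint from B; A=[jar,quill,apple,mast,hinge] B=[wedge,lathe,mesh] C=[spool,joint]
Tick 3: prefer A, take jar from A; A=[quill,apple,mast,hinge] B=[wedge,lathe,mesh] C=[spool,joint,jar]
Tick 4: prefer B, take wedge from B; A=[quill,apple,mast,hinge] B=[lathe,mesh] C=[spool,joint,jar,wedge]
Tick 5: prefer A, take quill from A; A=[apple,mast,hinge] B=[lathe,mesh] C=[spool,joint,jar,wedge,quill]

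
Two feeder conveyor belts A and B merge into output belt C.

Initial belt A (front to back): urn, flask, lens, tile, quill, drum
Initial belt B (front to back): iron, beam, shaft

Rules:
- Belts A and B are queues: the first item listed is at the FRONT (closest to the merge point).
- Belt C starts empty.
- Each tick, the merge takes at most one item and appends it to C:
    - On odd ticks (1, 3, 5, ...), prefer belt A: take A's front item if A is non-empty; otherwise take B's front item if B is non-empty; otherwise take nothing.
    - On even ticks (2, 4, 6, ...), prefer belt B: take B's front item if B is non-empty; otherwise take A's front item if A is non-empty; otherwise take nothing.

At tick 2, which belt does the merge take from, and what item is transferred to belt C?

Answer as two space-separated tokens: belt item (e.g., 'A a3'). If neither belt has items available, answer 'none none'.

Tick 1: prefer A, take urn from A; A=[flask,lens,tile,quill,drum] B=[iron,beam,shaft] C=[urn]
Tick 2: prefer B, take iron from B; A=[flask,lens,tile,quill,drum] B=[beam,shaft] C=[urn,iron]

Answer: B iron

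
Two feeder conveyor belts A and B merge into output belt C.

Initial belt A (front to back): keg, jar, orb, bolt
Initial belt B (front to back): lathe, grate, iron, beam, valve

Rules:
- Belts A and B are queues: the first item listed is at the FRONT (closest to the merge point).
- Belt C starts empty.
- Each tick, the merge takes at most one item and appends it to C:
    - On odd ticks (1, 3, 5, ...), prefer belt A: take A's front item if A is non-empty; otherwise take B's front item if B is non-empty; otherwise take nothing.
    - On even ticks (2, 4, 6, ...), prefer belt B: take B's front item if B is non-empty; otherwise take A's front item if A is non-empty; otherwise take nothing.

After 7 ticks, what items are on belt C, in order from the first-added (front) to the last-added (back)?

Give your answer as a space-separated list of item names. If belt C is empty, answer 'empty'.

Tick 1: prefer A, take keg from A; A=[jar,orb,bolt] B=[lathe,grate,iron,beam,valve] C=[keg]
Tick 2: prefer B, take lathe from B; A=[jar,orb,bolt] B=[grate,iron,beam,valve] C=[keg,lathe]
Tick 3: prefer A, take jar from A; A=[orb,bolt] B=[grate,iron,beam,valve] C=[keg,lathe,jar]
Tick 4: prefer B, take grate from B; A=[orb,bolt] B=[iron,beam,valve] C=[keg,lathe,jar,grate]
Tick 5: prefer A, take orb from A; A=[bolt] B=[iron,beam,valve] C=[keg,lathe,jar,grate,orb]
Tick 6: prefer B, take iron from B; A=[bolt] B=[beam,valve] C=[keg,lathe,jar,grate,orb,iron]
Tick 7: prefer A, take bolt from A; A=[-] B=[beam,valve] C=[keg,lathe,jar,grate,orb,iron,bolt]

Answer: keg lathe jar grate orb iron bolt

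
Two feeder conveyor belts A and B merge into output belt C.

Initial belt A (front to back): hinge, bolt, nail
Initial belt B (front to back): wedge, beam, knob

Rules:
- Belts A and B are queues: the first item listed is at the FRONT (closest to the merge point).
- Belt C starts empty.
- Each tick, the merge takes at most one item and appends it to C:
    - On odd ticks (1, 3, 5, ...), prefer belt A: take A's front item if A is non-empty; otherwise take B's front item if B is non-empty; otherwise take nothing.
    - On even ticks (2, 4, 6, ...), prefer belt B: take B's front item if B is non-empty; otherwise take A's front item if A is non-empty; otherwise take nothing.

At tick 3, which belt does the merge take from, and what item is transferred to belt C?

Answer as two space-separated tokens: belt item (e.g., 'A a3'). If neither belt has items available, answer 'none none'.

Answer: A bolt

Derivation:
Tick 1: prefer A, take hinge from A; A=[bolt,nail] B=[wedge,beam,knob] C=[hinge]
Tick 2: prefer B, take wedge from B; A=[bolt,nail] B=[beam,knob] C=[hinge,wedge]
Tick 3: prefer A, take bolt from A; A=[nail] B=[beam,knob] C=[hinge,wedge,bolt]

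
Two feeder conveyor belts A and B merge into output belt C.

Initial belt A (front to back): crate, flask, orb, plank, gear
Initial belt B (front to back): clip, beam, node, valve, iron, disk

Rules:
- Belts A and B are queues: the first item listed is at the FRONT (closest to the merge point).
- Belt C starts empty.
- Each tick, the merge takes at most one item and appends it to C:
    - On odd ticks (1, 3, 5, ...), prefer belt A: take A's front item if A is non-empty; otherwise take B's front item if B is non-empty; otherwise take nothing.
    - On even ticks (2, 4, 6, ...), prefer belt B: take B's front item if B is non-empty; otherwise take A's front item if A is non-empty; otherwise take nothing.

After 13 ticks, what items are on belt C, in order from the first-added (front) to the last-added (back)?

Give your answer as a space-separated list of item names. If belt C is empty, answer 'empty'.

Answer: crate clip flask beam orb node plank valve gear iron disk

Derivation:
Tick 1: prefer A, take crate from A; A=[flask,orb,plank,gear] B=[clip,beam,node,valve,iron,disk] C=[crate]
Tick 2: prefer B, take clip from B; A=[flask,orb,plank,gear] B=[beam,node,valve,iron,disk] C=[crate,clip]
Tick 3: prefer A, take flask from A; A=[orb,plank,gear] B=[beam,node,valve,iron,disk] C=[crate,clip,flask]
Tick 4: prefer B, take beam from B; A=[orb,plank,gear] B=[node,valve,iron,disk] C=[crate,clip,flask,beam]
Tick 5: prefer A, take orb from A; A=[plank,gear] B=[node,valve,iron,disk] C=[crate,clip,flask,beam,orb]
Tick 6: prefer B, take node from B; A=[plank,gear] B=[valve,iron,disk] C=[crate,clip,flask,beam,orb,node]
Tick 7: prefer A, take plank from A; A=[gear] B=[valve,iron,disk] C=[crate,clip,flask,beam,orb,node,plank]
Tick 8: prefer B, take valve from B; A=[gear] B=[iron,disk] C=[crate,clip,flask,beam,orb,node,plank,valve]
Tick 9: prefer A, take gear from A; A=[-] B=[iron,disk] C=[crate,clip,flask,beam,orb,node,plank,valve,gear]
Tick 10: prefer B, take iron from B; A=[-] B=[disk] C=[crate,clip,flask,beam,orb,node,plank,valve,gear,iron]
Tick 11: prefer A, take disk from B; A=[-] B=[-] C=[crate,clip,flask,beam,orb,node,plank,valve,gear,iron,disk]
Tick 12: prefer B, both empty, nothing taken; A=[-] B=[-] C=[crate,clip,flask,beam,orb,node,plank,valve,gear,iron,disk]
Tick 13: prefer A, both empty, nothing taken; A=[-] B=[-] C=[crate,clip,flask,beam,orb,node,plank,valve,gear,iron,disk]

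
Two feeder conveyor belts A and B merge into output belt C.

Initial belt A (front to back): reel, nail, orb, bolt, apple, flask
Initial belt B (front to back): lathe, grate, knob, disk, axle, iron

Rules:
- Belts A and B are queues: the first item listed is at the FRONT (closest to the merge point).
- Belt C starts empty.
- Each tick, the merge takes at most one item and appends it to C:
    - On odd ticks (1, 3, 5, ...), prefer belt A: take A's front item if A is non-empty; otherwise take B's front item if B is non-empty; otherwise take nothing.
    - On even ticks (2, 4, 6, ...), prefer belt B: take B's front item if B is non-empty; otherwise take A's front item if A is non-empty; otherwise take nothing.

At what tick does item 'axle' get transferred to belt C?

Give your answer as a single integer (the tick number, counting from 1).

Tick 1: prefer A, take reel from A; A=[nail,orb,bolt,apple,flask] B=[lathe,grate,knob,disk,axle,iron] C=[reel]
Tick 2: prefer B, take lathe from B; A=[nail,orb,bolt,apple,flask] B=[grate,knob,disk,axle,iron] C=[reel,lathe]
Tick 3: prefer A, take nail from A; A=[orb,bolt,apple,flask] B=[grate,knob,disk,axle,iron] C=[reel,lathe,nail]
Tick 4: prefer B, take grate from B; A=[orb,bolt,apple,flask] B=[knob,disk,axle,iron] C=[reel,lathe,nail,grate]
Tick 5: prefer A, take orb from A; A=[bolt,apple,flask] B=[knob,disk,axle,iron] C=[reel,lathe,nail,grate,orb]
Tick 6: prefer B, take knob from B; A=[bolt,apple,flask] B=[disk,axle,iron] C=[reel,lathe,nail,grate,orb,knob]
Tick 7: prefer A, take bolt from A; A=[apple,flask] B=[disk,axle,iron] C=[reel,lathe,nail,grate,orb,knob,bolt]
Tick 8: prefer B, take disk from B; A=[apple,flask] B=[axle,iron] C=[reel,lathe,nail,grate,orb,knob,bolt,disk]
Tick 9: prefer A, take apple from A; A=[flask] B=[axle,iron] C=[reel,lathe,nail,grate,orb,knob,bolt,disk,apple]
Tick 10: prefer B, take axle from B; A=[flask] B=[iron] C=[reel,lathe,nail,grate,orb,knob,bolt,disk,apple,axle]

Answer: 10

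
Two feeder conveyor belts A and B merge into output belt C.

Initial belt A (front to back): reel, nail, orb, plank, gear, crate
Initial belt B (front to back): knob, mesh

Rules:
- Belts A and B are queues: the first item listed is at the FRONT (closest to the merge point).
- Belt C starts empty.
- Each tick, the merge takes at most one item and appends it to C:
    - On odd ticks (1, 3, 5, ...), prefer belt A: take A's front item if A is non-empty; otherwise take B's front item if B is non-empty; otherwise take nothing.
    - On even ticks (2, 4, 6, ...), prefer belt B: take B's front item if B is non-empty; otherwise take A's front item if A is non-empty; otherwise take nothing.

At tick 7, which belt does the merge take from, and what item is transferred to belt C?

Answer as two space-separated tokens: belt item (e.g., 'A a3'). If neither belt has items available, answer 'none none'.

Tick 1: prefer A, take reel from A; A=[nail,orb,plank,gear,crate] B=[knob,mesh] C=[reel]
Tick 2: prefer B, take knob from B; A=[nail,orb,plank,gear,crate] B=[mesh] C=[reel,knob]
Tick 3: prefer A, take nail from A; A=[orb,plank,gear,crate] B=[mesh] C=[reel,knob,nail]
Tick 4: prefer B, take mesh from B; A=[orb,plank,gear,crate] B=[-] C=[reel,knob,nail,mesh]
Tick 5: prefer A, take orb from A; A=[plank,gear,crate] B=[-] C=[reel,knob,nail,mesh,orb]
Tick 6: prefer B, take plank from A; A=[gear,crate] B=[-] C=[reel,knob,nail,mesh,orb,plank]
Tick 7: prefer A, take gear from A; A=[crate] B=[-] C=[reel,knob,nail,mesh,orb,plank,gear]

Answer: A gear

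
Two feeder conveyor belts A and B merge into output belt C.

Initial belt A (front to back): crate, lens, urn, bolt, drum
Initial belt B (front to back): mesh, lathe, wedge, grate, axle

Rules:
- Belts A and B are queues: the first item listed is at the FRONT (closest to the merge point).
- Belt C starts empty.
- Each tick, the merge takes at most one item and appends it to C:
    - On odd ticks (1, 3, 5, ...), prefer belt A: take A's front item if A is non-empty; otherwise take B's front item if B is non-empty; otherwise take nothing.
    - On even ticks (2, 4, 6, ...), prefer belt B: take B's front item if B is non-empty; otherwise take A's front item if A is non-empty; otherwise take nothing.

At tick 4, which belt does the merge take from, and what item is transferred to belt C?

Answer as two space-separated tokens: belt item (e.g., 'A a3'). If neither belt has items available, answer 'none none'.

Answer: B lathe

Derivation:
Tick 1: prefer A, take crate from A; A=[lens,urn,bolt,drum] B=[mesh,lathe,wedge,grate,axle] C=[crate]
Tick 2: prefer B, take mesh from B; A=[lens,urn,bolt,drum] B=[lathe,wedge,grate,axle] C=[crate,mesh]
Tick 3: prefer A, take lens from A; A=[urn,bolt,drum] B=[lathe,wedge,grate,axle] C=[crate,mesh,lens]
Tick 4: prefer B, take lathe from B; A=[urn,bolt,drum] B=[wedge,grate,axle] C=[crate,mesh,lens,lathe]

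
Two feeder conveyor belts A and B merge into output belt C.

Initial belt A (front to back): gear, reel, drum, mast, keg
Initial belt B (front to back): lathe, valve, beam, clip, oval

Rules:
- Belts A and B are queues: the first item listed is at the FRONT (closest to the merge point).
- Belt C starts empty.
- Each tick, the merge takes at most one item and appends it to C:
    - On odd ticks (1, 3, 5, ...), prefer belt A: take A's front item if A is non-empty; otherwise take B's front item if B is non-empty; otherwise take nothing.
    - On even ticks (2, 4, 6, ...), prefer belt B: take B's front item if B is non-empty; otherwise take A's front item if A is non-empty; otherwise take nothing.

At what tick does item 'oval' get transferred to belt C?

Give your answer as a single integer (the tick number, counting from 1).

Answer: 10

Derivation:
Tick 1: prefer A, take gear from A; A=[reel,drum,mast,keg] B=[lathe,valve,beam,clip,oval] C=[gear]
Tick 2: prefer B, take lathe from B; A=[reel,drum,mast,keg] B=[valve,beam,clip,oval] C=[gear,lathe]
Tick 3: prefer A, take reel from A; A=[drum,mast,keg] B=[valve,beam,clip,oval] C=[gear,lathe,reel]
Tick 4: prefer B, take valve from B; A=[drum,mast,keg] B=[beam,clip,oval] C=[gear,lathe,reel,valve]
Tick 5: prefer A, take drum from A; A=[mast,keg] B=[beam,clip,oval] C=[gear,lathe,reel,valve,drum]
Tick 6: prefer B, take beam from B; A=[mast,keg] B=[clip,oval] C=[gear,lathe,reel,valve,drum,beam]
Tick 7: prefer A, take mast from A; A=[keg] B=[clip,oval] C=[gear,lathe,reel,valve,drum,beam,mast]
Tick 8: prefer B, take clip from B; A=[keg] B=[oval] C=[gear,lathe,reel,valve,drum,beam,mast,clip]
Tick 9: prefer A, take keg from A; A=[-] B=[oval] C=[gear,lathe,reel,valve,drum,beam,mast,clip,keg]
Tick 10: prefer B, take oval from B; A=[-] B=[-] C=[gear,lathe,reel,valve,drum,beam,mast,clip,keg,oval]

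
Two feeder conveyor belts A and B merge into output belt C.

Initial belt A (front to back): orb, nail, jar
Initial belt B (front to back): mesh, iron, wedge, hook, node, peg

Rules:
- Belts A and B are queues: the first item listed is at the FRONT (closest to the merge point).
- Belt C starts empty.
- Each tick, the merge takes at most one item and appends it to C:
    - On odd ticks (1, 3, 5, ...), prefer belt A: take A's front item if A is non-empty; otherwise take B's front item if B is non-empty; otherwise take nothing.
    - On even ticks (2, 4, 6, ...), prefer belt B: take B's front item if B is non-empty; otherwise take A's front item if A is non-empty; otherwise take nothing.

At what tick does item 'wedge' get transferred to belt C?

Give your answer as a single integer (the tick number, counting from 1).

Answer: 6

Derivation:
Tick 1: prefer A, take orb from A; A=[nail,jar] B=[mesh,iron,wedge,hook,node,peg] C=[orb]
Tick 2: prefer B, take mesh from B; A=[nail,jar] B=[iron,wedge,hook,node,peg] C=[orb,mesh]
Tick 3: prefer A, take nail from A; A=[jar] B=[iron,wedge,hook,node,peg] C=[orb,mesh,nail]
Tick 4: prefer B, take iron from B; A=[jar] B=[wedge,hook,node,peg] C=[orb,mesh,nail,iron]
Tick 5: prefer A, take jar from A; A=[-] B=[wedge,hook,node,peg] C=[orb,mesh,nail,iron,jar]
Tick 6: prefer B, take wedge from B; A=[-] B=[hook,node,peg] C=[orb,mesh,nail,iron,jar,wedge]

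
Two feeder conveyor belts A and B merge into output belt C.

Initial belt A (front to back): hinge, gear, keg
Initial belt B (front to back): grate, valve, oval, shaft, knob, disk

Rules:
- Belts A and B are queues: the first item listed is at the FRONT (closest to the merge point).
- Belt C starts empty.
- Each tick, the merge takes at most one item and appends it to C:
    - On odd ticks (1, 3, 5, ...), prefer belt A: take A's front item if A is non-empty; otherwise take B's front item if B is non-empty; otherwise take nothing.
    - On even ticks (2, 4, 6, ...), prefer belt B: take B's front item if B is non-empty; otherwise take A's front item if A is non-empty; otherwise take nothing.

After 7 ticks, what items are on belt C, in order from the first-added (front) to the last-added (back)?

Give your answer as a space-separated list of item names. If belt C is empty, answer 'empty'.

Tick 1: prefer A, take hinge from A; A=[gear,keg] B=[grate,valve,oval,shaft,knob,disk] C=[hinge]
Tick 2: prefer B, take grate from B; A=[gear,keg] B=[valve,oval,shaft,knob,disk] C=[hinge,grate]
Tick 3: prefer A, take gear from A; A=[keg] B=[valve,oval,shaft,knob,disk] C=[hinge,grate,gear]
Tick 4: prefer B, take valve from B; A=[keg] B=[oval,shaft,knob,disk] C=[hinge,grate,gear,valve]
Tick 5: prefer A, take keg from A; A=[-] B=[oval,shaft,knob,disk] C=[hinge,grate,gear,valve,keg]
Tick 6: prefer B, take oval from B; A=[-] B=[shaft,knob,disk] C=[hinge,grate,gear,valve,keg,oval]
Tick 7: prefer A, take shaft from B; A=[-] B=[knob,disk] C=[hinge,grate,gear,valve,keg,oval,shaft]

Answer: hinge grate gear valve keg oval shaft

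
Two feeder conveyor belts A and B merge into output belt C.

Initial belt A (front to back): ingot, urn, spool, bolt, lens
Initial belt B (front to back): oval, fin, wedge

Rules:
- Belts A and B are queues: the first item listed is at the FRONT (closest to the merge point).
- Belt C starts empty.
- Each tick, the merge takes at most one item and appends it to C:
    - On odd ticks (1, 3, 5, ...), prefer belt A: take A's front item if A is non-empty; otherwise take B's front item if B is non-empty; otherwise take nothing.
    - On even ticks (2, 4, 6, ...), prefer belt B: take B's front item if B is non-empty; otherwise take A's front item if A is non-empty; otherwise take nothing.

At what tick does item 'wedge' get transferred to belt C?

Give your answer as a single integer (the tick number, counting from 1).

Tick 1: prefer A, take ingot from A; A=[urn,spool,bolt,lens] B=[oval,fin,wedge] C=[ingot]
Tick 2: prefer B, take oval from B; A=[urn,spool,bolt,lens] B=[fin,wedge] C=[ingot,oval]
Tick 3: prefer A, take urn from A; A=[spool,bolt,lens] B=[fin,wedge] C=[ingot,oval,urn]
Tick 4: prefer B, take fin from B; A=[spool,bolt,lens] B=[wedge] C=[ingot,oval,urn,fin]
Tick 5: prefer A, take spool from A; A=[bolt,lens] B=[wedge] C=[ingot,oval,urn,fin,spool]
Tick 6: prefer B, take wedge from B; A=[bolt,lens] B=[-] C=[ingot,oval,urn,fin,spool,wedge]

Answer: 6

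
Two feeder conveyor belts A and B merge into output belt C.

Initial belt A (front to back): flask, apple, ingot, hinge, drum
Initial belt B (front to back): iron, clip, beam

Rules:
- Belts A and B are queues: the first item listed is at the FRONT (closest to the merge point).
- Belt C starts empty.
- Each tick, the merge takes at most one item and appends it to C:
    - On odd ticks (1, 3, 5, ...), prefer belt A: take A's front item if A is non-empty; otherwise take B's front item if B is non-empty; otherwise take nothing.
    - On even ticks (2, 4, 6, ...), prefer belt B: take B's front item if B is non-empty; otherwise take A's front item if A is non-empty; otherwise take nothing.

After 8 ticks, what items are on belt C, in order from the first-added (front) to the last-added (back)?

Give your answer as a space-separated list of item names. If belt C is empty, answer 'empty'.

Answer: flask iron apple clip ingot beam hinge drum

Derivation:
Tick 1: prefer A, take flask from A; A=[apple,ingot,hinge,drum] B=[iron,clip,beam] C=[flask]
Tick 2: prefer B, take iron from B; A=[apple,ingot,hinge,drum] B=[clip,beam] C=[flask,iron]
Tick 3: prefer A, take apple from A; A=[ingot,hinge,drum] B=[clip,beam] C=[flask,iron,apple]
Tick 4: prefer B, take clip from B; A=[ingot,hinge,drum] B=[beam] C=[flask,iron,apple,clip]
Tick 5: prefer A, take ingot from A; A=[hinge,drum] B=[beam] C=[flask,iron,apple,clip,ingot]
Tick 6: prefer B, take beam from B; A=[hinge,drum] B=[-] C=[flask,iron,apple,clip,ingot,beam]
Tick 7: prefer A, take hinge from A; A=[drum] B=[-] C=[flask,iron,apple,clip,ingot,beam,hinge]
Tick 8: prefer B, take drum from A; A=[-] B=[-] C=[flask,iron,apple,clip,ingot,beam,hinge,drum]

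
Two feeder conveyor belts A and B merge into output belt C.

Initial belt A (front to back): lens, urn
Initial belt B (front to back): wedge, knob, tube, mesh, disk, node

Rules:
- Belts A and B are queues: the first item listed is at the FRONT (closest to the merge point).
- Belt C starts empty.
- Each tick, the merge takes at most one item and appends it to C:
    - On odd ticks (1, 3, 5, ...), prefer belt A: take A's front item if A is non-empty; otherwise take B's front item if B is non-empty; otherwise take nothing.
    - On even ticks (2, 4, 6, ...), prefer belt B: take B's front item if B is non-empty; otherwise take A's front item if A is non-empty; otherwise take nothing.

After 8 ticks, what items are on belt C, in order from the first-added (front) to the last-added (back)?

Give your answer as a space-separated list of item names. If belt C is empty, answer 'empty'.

Answer: lens wedge urn knob tube mesh disk node

Derivation:
Tick 1: prefer A, take lens from A; A=[urn] B=[wedge,knob,tube,mesh,disk,node] C=[lens]
Tick 2: prefer B, take wedge from B; A=[urn] B=[knob,tube,mesh,disk,node] C=[lens,wedge]
Tick 3: prefer A, take urn from A; A=[-] B=[knob,tube,mesh,disk,node] C=[lens,wedge,urn]
Tick 4: prefer B, take knob from B; A=[-] B=[tube,mesh,disk,node] C=[lens,wedge,urn,knob]
Tick 5: prefer A, take tube from B; A=[-] B=[mesh,disk,node] C=[lens,wedge,urn,knob,tube]
Tick 6: prefer B, take mesh from B; A=[-] B=[disk,node] C=[lens,wedge,urn,knob,tube,mesh]
Tick 7: prefer A, take disk from B; A=[-] B=[node] C=[lens,wedge,urn,knob,tube,mesh,disk]
Tick 8: prefer B, take node from B; A=[-] B=[-] C=[lens,wedge,urn,knob,tube,mesh,disk,node]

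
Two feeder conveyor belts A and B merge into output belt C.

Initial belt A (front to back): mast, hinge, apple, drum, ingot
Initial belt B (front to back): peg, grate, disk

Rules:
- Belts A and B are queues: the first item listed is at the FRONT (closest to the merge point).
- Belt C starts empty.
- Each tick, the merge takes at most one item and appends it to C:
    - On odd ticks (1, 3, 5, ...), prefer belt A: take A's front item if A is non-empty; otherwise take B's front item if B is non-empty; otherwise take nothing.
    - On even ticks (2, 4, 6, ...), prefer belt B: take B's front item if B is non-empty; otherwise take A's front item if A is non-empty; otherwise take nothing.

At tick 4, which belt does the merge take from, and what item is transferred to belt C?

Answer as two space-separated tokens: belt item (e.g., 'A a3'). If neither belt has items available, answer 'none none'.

Answer: B grate

Derivation:
Tick 1: prefer A, take mast from A; A=[hinge,apple,drum,ingot] B=[peg,grate,disk] C=[mast]
Tick 2: prefer B, take peg from B; A=[hinge,apple,drum,ingot] B=[grate,disk] C=[mast,peg]
Tick 3: prefer A, take hinge from A; A=[apple,drum,ingot] B=[grate,disk] C=[mast,peg,hinge]
Tick 4: prefer B, take grate from B; A=[apple,drum,ingot] B=[disk] C=[mast,peg,hinge,grate]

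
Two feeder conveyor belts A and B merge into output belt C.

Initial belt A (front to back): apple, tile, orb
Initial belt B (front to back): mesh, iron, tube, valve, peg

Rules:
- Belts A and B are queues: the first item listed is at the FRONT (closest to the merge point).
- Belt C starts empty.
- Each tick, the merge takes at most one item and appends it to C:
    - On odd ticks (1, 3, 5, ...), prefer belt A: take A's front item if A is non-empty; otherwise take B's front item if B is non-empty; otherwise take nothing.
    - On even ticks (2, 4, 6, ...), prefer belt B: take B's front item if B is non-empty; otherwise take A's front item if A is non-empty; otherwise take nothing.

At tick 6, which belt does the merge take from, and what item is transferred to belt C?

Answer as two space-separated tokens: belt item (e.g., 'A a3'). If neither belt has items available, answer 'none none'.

Tick 1: prefer A, take apple from A; A=[tile,orb] B=[mesh,iron,tube,valve,peg] C=[apple]
Tick 2: prefer B, take mesh from B; A=[tile,orb] B=[iron,tube,valve,peg] C=[apple,mesh]
Tick 3: prefer A, take tile from A; A=[orb] B=[iron,tube,valve,peg] C=[apple,mesh,tile]
Tick 4: prefer B, take iron from B; A=[orb] B=[tube,valve,peg] C=[apple,mesh,tile,iron]
Tick 5: prefer A, take orb from A; A=[-] B=[tube,valve,peg] C=[apple,mesh,tile,iron,orb]
Tick 6: prefer B, take tube from B; A=[-] B=[valve,peg] C=[apple,mesh,tile,iron,orb,tube]

Answer: B tube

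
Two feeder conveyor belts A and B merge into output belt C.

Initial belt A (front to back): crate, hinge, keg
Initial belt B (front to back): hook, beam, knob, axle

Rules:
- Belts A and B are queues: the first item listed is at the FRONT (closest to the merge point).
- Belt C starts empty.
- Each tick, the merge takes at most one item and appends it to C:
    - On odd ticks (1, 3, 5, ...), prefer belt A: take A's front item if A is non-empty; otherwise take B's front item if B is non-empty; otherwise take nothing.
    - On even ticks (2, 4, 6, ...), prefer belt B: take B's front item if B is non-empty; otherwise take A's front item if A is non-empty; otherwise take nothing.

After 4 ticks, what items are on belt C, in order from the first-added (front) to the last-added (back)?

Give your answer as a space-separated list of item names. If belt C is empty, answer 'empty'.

Tick 1: prefer A, take crate from A; A=[hinge,keg] B=[hook,beam,knob,axle] C=[crate]
Tick 2: prefer B, take hook from B; A=[hinge,keg] B=[beam,knob,axle] C=[crate,hook]
Tick 3: prefer A, take hinge from A; A=[keg] B=[beam,knob,axle] C=[crate,hook,hinge]
Tick 4: prefer B, take beam from B; A=[keg] B=[knob,axle] C=[crate,hook,hinge,beam]

Answer: crate hook hinge beam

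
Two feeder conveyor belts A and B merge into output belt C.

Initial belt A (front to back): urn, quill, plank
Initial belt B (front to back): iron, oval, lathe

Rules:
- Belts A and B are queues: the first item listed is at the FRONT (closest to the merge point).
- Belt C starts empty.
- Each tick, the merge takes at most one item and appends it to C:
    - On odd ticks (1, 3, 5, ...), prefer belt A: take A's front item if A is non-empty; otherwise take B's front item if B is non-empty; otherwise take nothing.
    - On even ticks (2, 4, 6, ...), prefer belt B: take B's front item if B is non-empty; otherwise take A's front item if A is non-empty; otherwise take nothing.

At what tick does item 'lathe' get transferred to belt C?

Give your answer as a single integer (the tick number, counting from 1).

Tick 1: prefer A, take urn from A; A=[quill,plank] B=[iron,oval,lathe] C=[urn]
Tick 2: prefer B, take iron from B; A=[quill,plank] B=[oval,lathe] C=[urn,iron]
Tick 3: prefer A, take quill from A; A=[plank] B=[oval,lathe] C=[urn,iron,quill]
Tick 4: prefer B, take oval from B; A=[plank] B=[lathe] C=[urn,iron,quill,oval]
Tick 5: prefer A, take plank from A; A=[-] B=[lathe] C=[urn,iron,quill,oval,plank]
Tick 6: prefer B, take lathe from B; A=[-] B=[-] C=[urn,iron,quill,oval,plank,lathe]

Answer: 6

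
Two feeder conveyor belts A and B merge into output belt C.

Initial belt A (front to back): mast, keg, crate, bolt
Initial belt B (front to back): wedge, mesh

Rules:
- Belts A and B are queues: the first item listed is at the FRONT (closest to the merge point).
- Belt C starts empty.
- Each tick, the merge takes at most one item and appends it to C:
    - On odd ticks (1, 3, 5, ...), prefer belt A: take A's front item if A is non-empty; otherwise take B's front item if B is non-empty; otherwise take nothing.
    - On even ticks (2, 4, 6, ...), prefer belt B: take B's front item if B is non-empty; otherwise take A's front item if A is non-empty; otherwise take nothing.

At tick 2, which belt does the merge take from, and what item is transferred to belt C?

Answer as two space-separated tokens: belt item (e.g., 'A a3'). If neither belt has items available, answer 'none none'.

Tick 1: prefer A, take mast from A; A=[keg,crate,bolt] B=[wedge,mesh] C=[mast]
Tick 2: prefer B, take wedge from B; A=[keg,crate,bolt] B=[mesh] C=[mast,wedge]

Answer: B wedge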